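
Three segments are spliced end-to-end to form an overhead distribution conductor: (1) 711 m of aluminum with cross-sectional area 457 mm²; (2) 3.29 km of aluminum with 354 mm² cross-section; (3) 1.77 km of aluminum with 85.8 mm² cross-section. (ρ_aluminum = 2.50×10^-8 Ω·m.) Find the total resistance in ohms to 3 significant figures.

Seg 1: A = 457 mm² = 4.570e-04 m²
R_1 = (2.50×10^-8)(711)/(4.570e-04) = 0.03889 Ω
Seg 2: A = 354 mm² = 3.540e-04 m²
R_2 = (2.50×10^-8)(3290)/(3.540e-04) = 0.2323 Ω
Seg 3: A = 85.8 mm² = 8.580e-05 m²
R_3 = (2.50×10^-8)(1770)/(8.580e-05) = 0.5157 Ω
R_total = R_1 + R_2 + R_3 = 0.787 Ω

0.787 Ω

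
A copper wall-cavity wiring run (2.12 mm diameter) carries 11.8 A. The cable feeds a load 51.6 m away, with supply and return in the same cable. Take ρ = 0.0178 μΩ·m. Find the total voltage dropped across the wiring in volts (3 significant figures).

ρ = 0.0178 μΩ·m = 1.78×10^-8 Ω·m
A = π(d/2)² = π(1.0600e-03 m)² = 3.530e-06 m²
Total conductor length (both ways) L = 2 × 51.6 = 103.2 m
R = ρL/A = (1.78×10^-8)(103.2)/(3.530e-06) = 0.5204 Ω
V = IR = 11.8 × 0.5204 = 6.14 V

6.14 V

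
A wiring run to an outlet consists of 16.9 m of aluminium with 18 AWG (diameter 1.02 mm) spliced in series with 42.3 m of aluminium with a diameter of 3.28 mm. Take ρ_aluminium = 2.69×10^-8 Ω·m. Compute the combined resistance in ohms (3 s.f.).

Segment 1: A = π(1.02/2 mm)² = π(5.1000e-04 m)² = 8.171e-07 m²
R₁ = ρL/A = (2.69×10^-8)(16.9)/(8.171e-07) = 0.5564 Ω
Segment 2: A = π(d/2)² = π(1.6400e-03 m)² = 8.450e-06 m²
R₂ = (2.69×10^-8)(42.3)/(8.450e-06) = 0.1347 Ω
R = R₁ + R₂ = 0.691 Ω

0.691 Ω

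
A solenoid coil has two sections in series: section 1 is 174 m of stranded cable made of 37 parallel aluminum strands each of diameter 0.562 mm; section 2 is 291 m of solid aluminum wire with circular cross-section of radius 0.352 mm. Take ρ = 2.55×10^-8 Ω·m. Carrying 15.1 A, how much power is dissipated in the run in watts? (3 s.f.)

4460 W

Section 1: A_strand = π(2.8100e-04)² = 2.481e-07 m²; R₁ = ρL/(N·A_s) = (2.55×10^-8)(174)/(37×2.481e-07) = 0.4834 Ω
Section 2: A = πr² = π(3.5200e-04 m)² = 3.893e-07 m²
R₂ = (2.55×10^-8)(291)/(3.893e-07) = 19.06 Ω
R = R₁ + R₂ = 19.55 Ω
P = I²R = (15.1)² × 19.55 = 4460 W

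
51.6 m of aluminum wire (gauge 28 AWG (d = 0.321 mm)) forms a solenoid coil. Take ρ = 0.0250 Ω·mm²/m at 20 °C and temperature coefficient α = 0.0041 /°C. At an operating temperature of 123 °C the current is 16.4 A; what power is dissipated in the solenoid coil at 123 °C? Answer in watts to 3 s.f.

ρ = 0.0250 Ω·mm²/m = 2.50×10^-8 Ω·m
A = π(0.321/2 mm)² = π(1.6050e-04 m)² = 8.093e-08 m²
R₍20₎ = ρL/A = (2.50×10^-8)(51.6)/(8.093e-08) = 15.94 Ω
R₍123₎ = R₍20₎(1 + αΔT) = 15.94 × (1 + 0.0041×103) = 22.67 Ω
P = I²R = (16.4)² × 22.67 = 6100 W

6100 W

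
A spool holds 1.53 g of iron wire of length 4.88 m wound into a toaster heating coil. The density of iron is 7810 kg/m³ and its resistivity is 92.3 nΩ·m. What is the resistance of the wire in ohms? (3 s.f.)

11.2 Ω

ρ = 92.3 nΩ·m = 9.23×10^-8 Ω·m
A = m/(density·L) = 0.00153/(7810×4.88) = 4.0144e-08 m²
R = ρL/A = (9.23×10^-8)(4.88)/(4.0144e-08) = 11.2 Ω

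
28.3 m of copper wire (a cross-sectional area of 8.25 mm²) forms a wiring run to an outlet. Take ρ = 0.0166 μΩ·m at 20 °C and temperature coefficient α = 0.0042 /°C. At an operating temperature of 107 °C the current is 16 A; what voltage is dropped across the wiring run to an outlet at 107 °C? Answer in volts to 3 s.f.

1.24 V

ρ = 0.0166 μΩ·m = 1.66×10^-8 Ω·m
A = 8.25 mm² = 8.250e-06 m²
R₍20₎ = ρL/A = (1.66×10^-8)(28.3)/(8.250e-06) = 0.05694 Ω
R₍107₎ = R₍20₎(1 + αΔT) = 0.05694 × (1 + 0.0042×87) = 0.07775 Ω
V = IR = 16 × 0.07775 = 1.24 V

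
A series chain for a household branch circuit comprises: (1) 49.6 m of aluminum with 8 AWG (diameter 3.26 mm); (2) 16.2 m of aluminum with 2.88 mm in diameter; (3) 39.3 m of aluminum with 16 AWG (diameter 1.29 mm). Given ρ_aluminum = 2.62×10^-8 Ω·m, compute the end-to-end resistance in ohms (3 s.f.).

Seg 1: A = π(3.26/2 mm)² = π(1.6300e-03 m)² = 8.347e-06 m²
R_1 = (2.62×10^-8)(49.6)/(8.347e-06) = 0.1557 Ω
Seg 2: A = π(d/2)² = π(1.4400e-03 m)² = 6.514e-06 m²
R_2 = (2.62×10^-8)(16.2)/(6.514e-06) = 0.06515 Ω
Seg 3: A = π(1.29/2 mm)² = π(6.4500e-04 m)² = 1.307e-06 m²
R_3 = (2.62×10^-8)(39.3)/(1.307e-06) = 0.7878 Ω
R_total = R_1 + R_2 + R_3 = 1.01 Ω

1.01 Ω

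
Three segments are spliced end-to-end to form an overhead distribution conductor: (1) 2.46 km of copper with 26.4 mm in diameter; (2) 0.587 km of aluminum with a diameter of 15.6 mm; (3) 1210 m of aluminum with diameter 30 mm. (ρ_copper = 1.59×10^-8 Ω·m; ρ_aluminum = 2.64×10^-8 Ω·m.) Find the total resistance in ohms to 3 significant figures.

Seg 1: A = π(d/2)² = π(1.3200e-02 m)² = 5.474e-04 m²
R_1 = (1.59×10^-8)(2460)/(5.474e-04) = 0.07146 Ω
Seg 2: A = π(d/2)² = π(7.8000e-03 m)² = 1.911e-04 m²
R_2 = (2.64×10^-8)(587)/(1.911e-04) = 0.08108 Ω
Seg 3: A = π(d/2)² = π(1.5000e-02 m)² = 7.069e-04 m²
R_3 = (2.64×10^-8)(1210)/(7.069e-04) = 0.04519 Ω
R_total = R_1 + R_2 + R_3 = 0.198 Ω

0.198 Ω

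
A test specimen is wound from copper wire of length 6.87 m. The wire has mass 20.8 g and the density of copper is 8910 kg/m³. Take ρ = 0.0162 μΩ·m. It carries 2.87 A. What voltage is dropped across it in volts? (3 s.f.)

ρ = 0.0162 μΩ·m = 1.62×10^-8 Ω·m
A = m/(density·L) = 0.0208/(8910×6.87) = 3.3980e-07 m²
R = ρL/A = (1.62×10^-8)(6.87)/(3.3980e-07) = 0.3275 Ω
V = IR = 2.87 × 0.3275 = 0.940 V

0.940 V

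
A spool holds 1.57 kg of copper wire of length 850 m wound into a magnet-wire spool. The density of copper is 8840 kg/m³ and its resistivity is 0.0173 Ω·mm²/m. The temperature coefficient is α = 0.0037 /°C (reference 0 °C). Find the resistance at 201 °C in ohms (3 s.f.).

123 Ω

ρ = 0.0173 Ω·mm²/m = 1.73×10^-8 Ω·m
A = m/(density·L) = 1.57/(8840×850) = 2.0894e-07 m²
R = ρL/A = (1.73×10^-8)(850)/(2.0894e-07) = 70.38 Ω
R(201 °C) = 70.38 × (1 + 0.0037×201) = 123 Ω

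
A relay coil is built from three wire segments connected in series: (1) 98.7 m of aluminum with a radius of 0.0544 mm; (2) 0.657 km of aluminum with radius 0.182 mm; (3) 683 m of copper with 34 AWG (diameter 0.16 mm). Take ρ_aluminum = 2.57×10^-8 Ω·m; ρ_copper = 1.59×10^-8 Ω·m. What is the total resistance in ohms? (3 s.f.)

Seg 1: A = πr² = π(5.4400e-05 m)² = 9.297e-09 m²
R_1 = (2.57×10^-8)(98.7)/(9.297e-09) = 272.8 Ω
Seg 2: A = πr² = π(1.8200e-04 m)² = 1.041e-07 m²
R_2 = (2.57×10^-8)(657)/(1.041e-07) = 162.3 Ω
Seg 3: A = π(0.16/2 mm)² = π(8.0000e-05 m)² = 2.011e-08 m²
R_3 = (1.59×10^-8)(683)/(2.011e-08) = 540.1 Ω
R_total = R_1 + R_2 + R_3 = 975 Ω

975 Ω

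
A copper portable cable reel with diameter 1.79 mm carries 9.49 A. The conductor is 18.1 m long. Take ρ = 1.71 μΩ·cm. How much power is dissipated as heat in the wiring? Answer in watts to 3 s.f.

ρ = 1.71 μΩ·cm = 1.71×10^-8 Ω·m
A = π(d/2)² = π(8.9500e-04 m)² = 2.516e-06 m²
R = ρL/A = (1.71×10^-8)(18.1)/(2.516e-06) = 0.123 Ω
P = I²R = (9.49)² × 0.123 = 11.1 W

11.1 W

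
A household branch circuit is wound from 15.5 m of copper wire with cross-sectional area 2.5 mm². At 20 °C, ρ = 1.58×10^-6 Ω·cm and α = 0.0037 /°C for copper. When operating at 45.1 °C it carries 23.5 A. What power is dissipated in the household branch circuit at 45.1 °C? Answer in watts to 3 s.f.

ρ = 1.58×10^-6 Ω·cm = 1.58×10^-8 Ω·m
A = 2.5 mm² = 2.500e-06 m²
R₍20₎ = ρL/A = (1.58×10^-8)(15.5)/(2.500e-06) = 0.09796 Ω
R₍45.1₎ = R₍20₎(1 + αΔT) = 0.09796 × (1 + 0.0037×25.1) = 0.1071 Ω
P = I²R = (23.5)² × 0.1071 = 59.1 W

59.1 W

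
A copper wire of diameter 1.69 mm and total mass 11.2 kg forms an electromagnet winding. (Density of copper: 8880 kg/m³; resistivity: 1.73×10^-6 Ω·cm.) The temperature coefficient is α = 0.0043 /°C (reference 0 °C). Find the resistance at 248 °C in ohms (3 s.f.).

ρ = 1.73×10^-6 Ω·cm = 1.73×10^-8 Ω·m
A = π(d/2)² = π(8.4500e-04 m)² = 2.2432e-06 m²
L = m/(density·A) = 11.2/(8880×2.2432e-06) = 562.3 m
R = ρL/A = (1.73×10^-8)(562.3)/(2.2432e-06) = 4.336 Ω
R(248 °C) = 4.336 × (1 + 0.0043×248) = 8.96 Ω

8.96 Ω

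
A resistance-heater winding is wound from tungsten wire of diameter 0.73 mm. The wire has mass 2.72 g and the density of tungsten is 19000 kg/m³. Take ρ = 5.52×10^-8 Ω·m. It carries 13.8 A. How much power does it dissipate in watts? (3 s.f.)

A = π(d/2)² = π(3.6500e-04 m)² = 4.1854e-07 m²
L = m/(density·A) = 0.00272/(19000×4.1854e-07) = 0.342 m
R = ρL/A = (5.52×10^-8)(0.342)/(4.1854e-07) = 0.04511 Ω
P = I²R = (13.8)² × 0.04511 = 8.59 W

8.59 W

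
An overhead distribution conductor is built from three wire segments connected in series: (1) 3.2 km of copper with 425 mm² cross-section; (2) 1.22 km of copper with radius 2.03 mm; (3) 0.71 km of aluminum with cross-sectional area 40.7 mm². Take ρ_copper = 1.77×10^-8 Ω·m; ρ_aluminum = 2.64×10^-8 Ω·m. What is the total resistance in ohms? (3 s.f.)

Seg 1: A = 425 mm² = 4.250e-04 m²
R_1 = (1.77×10^-8)(3200)/(4.250e-04) = 0.1333 Ω
Seg 2: A = πr² = π(2.0300e-03 m)² = 1.295e-05 m²
R_2 = (1.77×10^-8)(1220)/(1.295e-05) = 1.668 Ω
Seg 3: A = 40.7 mm² = 4.070e-05 m²
R_3 = (2.64×10^-8)(710)/(4.070e-05) = 0.4605 Ω
R_total = R_1 + R_2 + R_3 = 2.26 Ω

2.26 Ω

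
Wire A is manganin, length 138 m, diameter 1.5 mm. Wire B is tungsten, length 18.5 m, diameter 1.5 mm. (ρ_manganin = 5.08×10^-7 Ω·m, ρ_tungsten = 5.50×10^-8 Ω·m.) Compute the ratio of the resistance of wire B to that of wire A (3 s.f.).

R ∝ ρL/d², so R_B/R_A = (ρ_B/ρ_A) × (L_B/L_A)
= (5.50×10^-8/5.08×10^-7) × (18.5/138) = 0.0145

0.0145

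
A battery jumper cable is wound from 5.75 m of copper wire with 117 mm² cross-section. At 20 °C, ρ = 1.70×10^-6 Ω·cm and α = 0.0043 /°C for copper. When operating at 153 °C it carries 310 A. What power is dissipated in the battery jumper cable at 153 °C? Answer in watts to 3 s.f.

ρ = 1.70×10^-6 Ω·cm = 1.70×10^-8 Ω·m
A = 117 mm² = 1.170e-04 m²
R₍20₎ = ρL/A = (1.70×10^-8)(5.75)/(1.170e-04) = 8.355×10^-4 Ω
R₍153₎ = R₍20₎(1 + αΔT) = 8.355×10^-4 × (1 + 0.0043×133) = 0.001313 Ω
P = I²R = (310)² × 0.001313 = 126 W

126 W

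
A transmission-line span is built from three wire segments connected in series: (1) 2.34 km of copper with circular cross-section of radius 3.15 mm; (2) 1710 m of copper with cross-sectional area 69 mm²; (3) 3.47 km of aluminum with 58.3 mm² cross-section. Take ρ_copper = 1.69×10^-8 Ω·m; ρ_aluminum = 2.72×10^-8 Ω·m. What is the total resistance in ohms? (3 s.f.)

3.31 Ω

Seg 1: A = πr² = π(3.1500e-03 m)² = 3.117e-05 m²
R_1 = (1.69×10^-8)(2340)/(3.117e-05) = 1.269 Ω
Seg 2: A = 69 mm² = 6.900e-05 m²
R_2 = (1.69×10^-8)(1710)/(6.900e-05) = 0.4188 Ω
Seg 3: A = 58.3 mm² = 5.830e-05 m²
R_3 = (2.72×10^-8)(3470)/(5.830e-05) = 1.619 Ω
R_total = R_1 + R_2 + R_3 = 3.31 Ω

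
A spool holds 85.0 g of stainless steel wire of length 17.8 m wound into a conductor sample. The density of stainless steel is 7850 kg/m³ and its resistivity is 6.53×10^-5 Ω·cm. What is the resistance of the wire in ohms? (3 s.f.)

ρ = 6.53×10^-5 Ω·cm = 6.53×10^-7 Ω·m
A = m/(density·L) = 0.085/(7850×17.8) = 6.0832e-07 m²
R = ρL/A = (6.53×10^-7)(17.8)/(6.0832e-07) = 19.1 Ω

19.1 Ω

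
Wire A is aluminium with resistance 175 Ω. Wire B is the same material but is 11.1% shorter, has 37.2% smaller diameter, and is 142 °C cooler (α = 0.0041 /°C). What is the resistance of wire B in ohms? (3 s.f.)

R ∝ ρL/d² with ρ ∝ (1+αΔT), so R_B/R_A = (1 − 11.1/100) × (1 − 37.2/100)⁻² × (1 − 0.0041×142)
= 0.889 × 2.536 × 0.4178 = 0.9418
R_B = 0.9418 × 175 = 165 Ω

165 Ω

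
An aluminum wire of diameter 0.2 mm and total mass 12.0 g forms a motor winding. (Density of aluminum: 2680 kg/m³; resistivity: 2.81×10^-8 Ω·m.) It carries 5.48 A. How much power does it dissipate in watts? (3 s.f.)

3830 W

A = π(d/2)² = π(1.0000e-04 m)² = 3.1416e-08 m²
L = m/(density·A) = 0.012/(2680×3.1416e-08) = 142.5 m
R = ρL/A = (2.81×10^-8)(142.5)/(3.1416e-08) = 127.5 Ω
P = I²R = (5.48)² × 127.5 = 3830 W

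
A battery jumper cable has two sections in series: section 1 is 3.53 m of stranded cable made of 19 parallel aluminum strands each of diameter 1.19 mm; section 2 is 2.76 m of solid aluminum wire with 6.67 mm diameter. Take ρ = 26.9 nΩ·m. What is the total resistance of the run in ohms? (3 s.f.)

0.00662 Ω

ρ = 26.9 nΩ·m = 2.69×10^-8 Ω·m
Section 1: A_strand = π(5.9500e-04)² = 1.112e-06 m²; R₁ = ρL/(N·A_s) = (2.69×10^-8)(3.53)/(19×1.112e-06) = 0.004494 Ω
Section 2: A = π(d/2)² = π(3.3350e-03 m)² = 3.494e-05 m²
R₂ = (2.69×10^-8)(2.76)/(3.494e-05) = 0.002125 Ω
R = R₁ + R₂ = 0.00662 Ω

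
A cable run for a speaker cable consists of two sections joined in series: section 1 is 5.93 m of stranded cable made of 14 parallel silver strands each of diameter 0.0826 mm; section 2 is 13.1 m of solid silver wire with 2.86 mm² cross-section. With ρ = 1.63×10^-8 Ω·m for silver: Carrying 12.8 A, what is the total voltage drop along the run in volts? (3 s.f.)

17.4 V

Section 1: A_strand = π(4.1300e-05)² = 5.359e-09 m²; R₁ = ρL/(N·A_s) = (1.63×10^-8)(5.93)/(14×5.359e-09) = 1.288 Ω
Section 2: A = 2.86 mm² = 2.860e-06 m²
R₂ = (1.63×10^-8)(13.1)/(2.860e-06) = 0.07466 Ω
R = R₁ + R₂ = 1.363 Ω
V = IR = 12.8 × 1.363 = 17.4 V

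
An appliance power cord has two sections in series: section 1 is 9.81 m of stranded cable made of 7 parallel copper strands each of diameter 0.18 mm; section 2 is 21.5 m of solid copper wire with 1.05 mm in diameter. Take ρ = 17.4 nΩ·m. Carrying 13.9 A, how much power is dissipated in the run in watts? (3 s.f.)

ρ = 17.4 nΩ·m = 1.74×10^-8 Ω·m
Section 1: A_strand = π(9.0000e-05)² = 2.545e-08 m²; R₁ = ρL/(N·A_s) = (1.74×10^-8)(9.81)/(7×2.545e-08) = 0.9583 Ω
Section 2: A = π(d/2)² = π(5.2500e-04 m)² = 8.659e-07 m²
R₂ = (1.74×10^-8)(21.5)/(8.659e-07) = 0.432 Ω
R = R₁ + R₂ = 1.39 Ω
P = I²R = (13.9)² × 1.39 = 269 W

269 W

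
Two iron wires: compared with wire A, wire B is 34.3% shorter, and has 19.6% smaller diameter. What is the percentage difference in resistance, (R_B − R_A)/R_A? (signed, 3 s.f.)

1.64%

R ∝ L/d², so R_B/R_A = (1 − 34.3/100) × (1 − 19.6/100)⁻²
= 0.657 × 1.547 = 1.016
(R_B − R_A)/R_A = 1.016 − 1 = 1.64%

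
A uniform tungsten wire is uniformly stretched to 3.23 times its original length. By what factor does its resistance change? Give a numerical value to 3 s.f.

Volume constant ⇒ A' = A/k with k = 3.23. R' = ρ(kL)/(A/k) = k²R.
Factor = 10.4

10.4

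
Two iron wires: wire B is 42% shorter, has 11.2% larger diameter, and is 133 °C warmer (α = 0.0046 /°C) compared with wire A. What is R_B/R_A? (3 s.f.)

0.756

R ∝ ρL/d² with ρ ∝ (1+αΔT), so R_B/R_A = (1 − 42/100) × (1 + 11.2/100)⁻² × (1 + 0.0046×133)
= 0.58 × 0.8087 × 1.612 = 0.756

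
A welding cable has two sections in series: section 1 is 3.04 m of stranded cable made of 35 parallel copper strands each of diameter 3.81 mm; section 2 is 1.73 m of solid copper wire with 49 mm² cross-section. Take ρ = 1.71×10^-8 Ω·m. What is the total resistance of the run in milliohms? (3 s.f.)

0.734 mΩ

Section 1: A_strand = π(1.9050e-03)² = 1.140e-05 m²; R₁ = ρL/(N·A_s) = (1.71×10^-8)(3.04)/(35×1.140e-05) = 1.303×10^-4 Ω
Section 2: A = 49 mm² = 4.900e-05 m²
R₂ = (1.71×10^-8)(1.73)/(4.900e-05) = 6.037×10^-4 Ω
R = R₁ + R₂ = 0.734 mΩ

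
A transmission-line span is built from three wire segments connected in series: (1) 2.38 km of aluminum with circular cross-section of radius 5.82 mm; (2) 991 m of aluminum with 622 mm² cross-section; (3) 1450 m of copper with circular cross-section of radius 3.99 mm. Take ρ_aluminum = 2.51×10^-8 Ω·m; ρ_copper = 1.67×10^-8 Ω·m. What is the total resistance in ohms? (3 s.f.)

Seg 1: A = πr² = π(5.8200e-03 m)² = 1.064e-04 m²
R_1 = (2.51×10^-8)(2380)/(1.064e-04) = 0.5614 Ω
Seg 2: A = 622 mm² = 6.220e-04 m²
R_2 = (2.51×10^-8)(991)/(6.220e-04) = 0.03999 Ω
Seg 3: A = πr² = π(3.9900e-03 m)² = 5.001e-05 m²
R_3 = (1.67×10^-8)(1450)/(5.001e-05) = 0.4842 Ω
R_total = R_1 + R_2 + R_3 = 1.09 Ω

1.09 Ω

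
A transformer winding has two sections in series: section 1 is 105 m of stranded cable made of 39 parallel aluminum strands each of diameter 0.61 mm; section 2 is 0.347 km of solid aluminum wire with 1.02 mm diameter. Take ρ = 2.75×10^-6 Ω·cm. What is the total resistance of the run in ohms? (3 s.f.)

ρ = 2.75×10^-6 Ω·cm = 2.75×10^-8 Ω·m
Section 1: A_strand = π(3.0500e-04)² = 2.922e-07 m²; R₁ = ρL/(N·A_s) = (2.75×10^-8)(105)/(39×2.922e-07) = 0.2533 Ω
Section 2: A = π(d/2)² = π(5.1000e-04 m)² = 8.171e-07 m²
R₂ = (2.75×10^-8)(347)/(8.171e-07) = 11.68 Ω
R = R₁ + R₂ = 11.9 Ω

11.9 Ω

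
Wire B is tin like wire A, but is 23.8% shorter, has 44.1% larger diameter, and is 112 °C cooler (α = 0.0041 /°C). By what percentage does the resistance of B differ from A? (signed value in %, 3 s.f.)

-80.2%

R ∝ ρL/d² with ρ ∝ (1+αΔT), so R_B/R_A = (1 − 23.8/100) × (1 + 44.1/100)⁻² × (1 − 0.0041×112)
= 0.762 × 0.4816 × 0.5408 = 0.1985
(R_B − R_A)/R_A = 0.1985 − 1 = -80.2%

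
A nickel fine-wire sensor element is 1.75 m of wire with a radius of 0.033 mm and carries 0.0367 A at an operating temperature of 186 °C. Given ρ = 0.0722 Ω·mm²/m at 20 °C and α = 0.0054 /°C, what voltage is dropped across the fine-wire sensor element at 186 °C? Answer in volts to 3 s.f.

ρ = 0.0722 Ω·mm²/m = 7.22×10^-8 Ω·m
A = πr² = π(3.3000e-05 m)² = 3.421e-09 m²
R₍20₎ = ρL/A = (7.22×10^-8)(1.75)/(3.421e-09) = 36.93 Ω
R₍186₎ = R₍20₎(1 + αΔT) = 36.93 × (1 + 0.0054×166) = 70.04 Ω
V = IR = 0.0367 × 70.04 = 2.57 V

2.57 V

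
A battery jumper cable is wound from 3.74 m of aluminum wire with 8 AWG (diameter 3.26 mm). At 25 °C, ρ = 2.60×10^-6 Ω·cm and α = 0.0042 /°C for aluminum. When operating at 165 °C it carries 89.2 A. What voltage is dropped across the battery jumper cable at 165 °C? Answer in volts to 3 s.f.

ρ = 2.60×10^-6 Ω·cm = 2.60×10^-8 Ω·m
A = π(3.26/2 mm)² = π(1.6300e-03 m)² = 8.347e-06 m²
R₍25₎ = ρL/A = (2.60×10^-8)(3.74)/(8.347e-06) = 0.01165 Ω
R₍165₎ = R₍25₎(1 + αΔT) = 0.01165 × (1 + 0.0042×140) = 0.0185 Ω
V = IR = 89.2 × 0.0185 = 1.65 V

1.65 V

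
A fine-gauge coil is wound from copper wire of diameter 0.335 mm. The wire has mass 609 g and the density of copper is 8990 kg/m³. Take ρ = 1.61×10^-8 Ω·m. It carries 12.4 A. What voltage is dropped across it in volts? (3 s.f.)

1740 V

A = π(d/2)² = π(1.6750e-04 m)² = 8.8141e-08 m²
L = m/(density·A) = 0.609/(8990×8.8141e-08) = 768.6 m
R = ρL/A = (1.61×10^-8)(768.6)/(8.8141e-08) = 140.4 Ω
V = IR = 12.4 × 140.4 = 1740 V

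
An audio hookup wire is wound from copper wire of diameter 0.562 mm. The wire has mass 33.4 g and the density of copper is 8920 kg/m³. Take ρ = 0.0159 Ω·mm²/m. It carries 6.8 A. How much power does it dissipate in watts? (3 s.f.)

44.7 W

ρ = 0.0159 Ω·mm²/m = 1.59×10^-8 Ω·m
A = π(d/2)² = π(2.8100e-04 m)² = 2.4806e-07 m²
L = m/(density·A) = 0.0334/(8920×2.4806e-07) = 15.09 m
R = ρL/A = (1.59×10^-8)(15.09)/(2.4806e-07) = 0.9675 Ω
P = I²R = (6.8)² × 0.9675 = 44.7 W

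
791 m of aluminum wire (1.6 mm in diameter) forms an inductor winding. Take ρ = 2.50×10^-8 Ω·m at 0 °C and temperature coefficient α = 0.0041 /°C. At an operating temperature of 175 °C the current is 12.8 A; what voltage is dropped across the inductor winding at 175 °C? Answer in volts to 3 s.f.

216 V

A = π(d/2)² = π(8.0000e-04 m)² = 2.011e-06 m²
R₍0₎ = ρL/A = (2.50×10^-8)(791)/(2.011e-06) = 9.835 Ω
R₍175₎ = R₍0₎(1 + αΔT) = 9.835 × (1 + 0.0041×175) = 16.89 Ω
V = IR = 12.8 × 16.89 = 216 V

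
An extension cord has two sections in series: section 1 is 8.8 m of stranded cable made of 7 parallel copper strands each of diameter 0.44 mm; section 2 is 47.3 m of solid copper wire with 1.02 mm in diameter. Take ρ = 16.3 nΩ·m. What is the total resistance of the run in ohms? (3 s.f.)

1.08 Ω

ρ = 16.3 nΩ·m = 1.63×10^-8 Ω·m
Section 1: A_strand = π(2.2000e-04)² = 1.521e-07 m²; R₁ = ρL/(N·A_s) = (1.63×10^-8)(8.8)/(7×1.521e-07) = 0.1348 Ω
Section 2: A = π(d/2)² = π(5.1000e-04 m)² = 8.171e-07 m²
R₂ = (1.63×10^-8)(47.3)/(8.171e-07) = 0.9435 Ω
R = R₁ + R₂ = 1.08 Ω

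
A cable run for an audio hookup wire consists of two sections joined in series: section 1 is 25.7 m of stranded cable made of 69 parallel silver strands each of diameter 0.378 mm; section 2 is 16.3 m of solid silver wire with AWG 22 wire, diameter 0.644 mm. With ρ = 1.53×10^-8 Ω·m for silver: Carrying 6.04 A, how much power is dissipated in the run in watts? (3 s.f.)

29.8 W

Section 1: A_strand = π(1.8900e-04)² = 1.122e-07 m²; R₁ = ρL/(N·A_s) = (1.53×10^-8)(25.7)/(69×1.122e-07) = 0.05078 Ω
Section 2: A = π(0.644/2 mm)² = π(3.2200e-04 m)² = 3.257e-07 m²
R₂ = (1.53×10^-8)(16.3)/(3.257e-07) = 0.7656 Ω
R = R₁ + R₂ = 0.8164 Ω
P = I²R = (6.04)² × 0.8164 = 29.8 W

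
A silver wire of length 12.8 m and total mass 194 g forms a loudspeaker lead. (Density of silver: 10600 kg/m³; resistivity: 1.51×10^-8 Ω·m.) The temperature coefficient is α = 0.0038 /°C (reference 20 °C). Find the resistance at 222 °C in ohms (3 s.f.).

A = m/(density·L) = 0.194/(10600×12.8) = 1.4298e-06 m²
R = ρL/A = (1.51×10^-8)(12.8)/(1.4298e-06) = 0.1352 Ω
R(222 °C) = 0.1352 × (1 + 0.0038×202) = 0.239 Ω

0.239 Ω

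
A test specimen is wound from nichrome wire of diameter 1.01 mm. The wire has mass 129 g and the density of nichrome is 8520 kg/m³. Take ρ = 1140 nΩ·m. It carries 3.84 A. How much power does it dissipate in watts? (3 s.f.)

ρ = 1140 nΩ·m = 1.14×10^-6 Ω·m
A = π(d/2)² = π(5.0500e-04 m)² = 8.0118e-07 m²
L = m/(density·A) = 0.129/(8520×8.0118e-07) = 18.9 m
R = ρL/A = (1.14×10^-6)(18.9)/(8.0118e-07) = 26.89 Ω
P = I²R = (3.84)² × 26.89 = 397 W

397 W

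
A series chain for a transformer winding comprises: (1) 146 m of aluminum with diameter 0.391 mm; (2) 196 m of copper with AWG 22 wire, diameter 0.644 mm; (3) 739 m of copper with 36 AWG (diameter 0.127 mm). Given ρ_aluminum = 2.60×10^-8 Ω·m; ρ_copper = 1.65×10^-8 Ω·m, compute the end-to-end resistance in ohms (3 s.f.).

1000 Ω

Seg 1: A = π(d/2)² = π(1.9550e-04 m)² = 1.201e-07 m²
R_1 = (2.60×10^-8)(146)/(1.201e-07) = 31.61 Ω
Seg 2: A = π(0.644/2 mm)² = π(3.2200e-04 m)² = 3.257e-07 m²
R_2 = (1.65×10^-8)(196)/(3.257e-07) = 9.928 Ω
Seg 3: A = π(0.127/2 mm)² = π(6.3500e-05 m)² = 1.267e-08 m²
R_3 = (1.65×10^-8)(739)/(1.267e-08) = 962.6 Ω
R_total = R_1 + R_2 + R_3 = 1000 Ω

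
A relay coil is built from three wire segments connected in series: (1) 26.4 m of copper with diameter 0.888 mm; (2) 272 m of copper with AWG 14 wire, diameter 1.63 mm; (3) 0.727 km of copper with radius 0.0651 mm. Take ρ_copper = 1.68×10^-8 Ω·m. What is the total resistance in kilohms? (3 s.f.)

Seg 1: A = π(d/2)² = π(4.4400e-04 m)² = 6.193e-07 m²
R_1 = (1.68×10^-8)(26.4)/(6.193e-07) = 0.7161 Ω
Seg 2: A = π(1.63/2 mm)² = π(8.1500e-04 m)² = 2.087e-06 m²
R_2 = (1.68×10^-8)(272)/(2.087e-06) = 2.19 Ω
Seg 3: A = πr² = π(6.5100e-05 m)² = 1.331e-08 m²
R_3 = (1.68×10^-8)(727)/(1.331e-08) = 917.3 Ω
R_total = R_1 + R_2 + R_3 = 0.920 kΩ

0.920 kΩ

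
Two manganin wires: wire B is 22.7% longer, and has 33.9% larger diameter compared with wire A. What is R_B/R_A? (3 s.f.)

R ∝ L/d², so R_B/R_A = (1 + 22.7/100) × (1 + 33.9/100)⁻²
= 1.227 × 0.5577 = 0.684

0.684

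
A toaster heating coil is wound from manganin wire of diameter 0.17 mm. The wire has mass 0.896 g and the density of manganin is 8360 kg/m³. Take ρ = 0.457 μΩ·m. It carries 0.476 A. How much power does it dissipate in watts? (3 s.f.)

21.5 W

ρ = 0.457 μΩ·m = 4.57×10^-7 Ω·m
A = π(d/2)² = π(8.5000e-05 m)² = 2.2698e-08 m²
L = m/(density·A) = 8.960×10^-4/(8360×2.2698e-08) = 4.722 m
R = ρL/A = (4.57×10^-7)(4.722)/(2.2698e-08) = 95.07 Ω
P = I²R = (0.476)² × 95.07 = 21.5 W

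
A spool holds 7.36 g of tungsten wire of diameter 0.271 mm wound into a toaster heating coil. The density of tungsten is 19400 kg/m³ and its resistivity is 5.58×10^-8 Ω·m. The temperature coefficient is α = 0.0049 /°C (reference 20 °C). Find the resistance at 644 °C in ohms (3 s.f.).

A = π(d/2)² = π(1.3550e-04 m)² = 5.7680e-08 m²
L = m/(density·A) = 0.00736/(19400×5.7680e-08) = 6.577 m
R = ρL/A = (5.58×10^-8)(6.577)/(5.7680e-08) = 6.363 Ω
R(644 °C) = 6.363 × (1 + 0.0049×624) = 25.8 Ω

25.8 Ω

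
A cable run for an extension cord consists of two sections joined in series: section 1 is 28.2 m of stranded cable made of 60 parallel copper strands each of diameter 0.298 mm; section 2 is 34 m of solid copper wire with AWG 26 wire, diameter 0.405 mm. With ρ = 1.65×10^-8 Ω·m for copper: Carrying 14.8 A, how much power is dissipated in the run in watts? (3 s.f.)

Section 1: A_strand = π(1.4900e-04)² = 6.975e-08 m²; R₁ = ρL/(N·A_s) = (1.65×10^-8)(28.2)/(60×6.975e-08) = 0.1112 Ω
Section 2: A = π(0.405/2 mm)² = π(2.0250e-04 m)² = 1.288e-07 m²
R₂ = (1.65×10^-8)(34)/(1.288e-07) = 4.355 Ω
R = R₁ + R₂ = 4.466 Ω
P = I²R = (14.8)² × 4.466 = 978 W

978 W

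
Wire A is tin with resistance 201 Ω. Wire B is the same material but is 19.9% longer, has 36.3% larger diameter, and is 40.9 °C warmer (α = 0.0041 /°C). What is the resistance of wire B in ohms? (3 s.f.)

151 Ω

R ∝ ρL/d² with ρ ∝ (1+αΔT), so R_B/R_A = (1 + 19.9/100) × (1 + 36.3/100)⁻² × (1 + 0.0041×40.9)
= 1.199 × 0.5383 × 1.168 = 0.7536
R_B = 0.7536 × 201 = 151 Ω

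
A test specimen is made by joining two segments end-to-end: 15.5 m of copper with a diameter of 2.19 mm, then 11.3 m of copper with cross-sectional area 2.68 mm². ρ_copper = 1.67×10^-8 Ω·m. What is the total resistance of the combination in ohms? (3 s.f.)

Segment 1: A = π(d/2)² = π(1.0950e-03 m)² = 3.767e-06 m²
R₁ = ρL/A = (1.67×10^-8)(15.5)/(3.767e-06) = 0.06872 Ω
Segment 2: A = 2.68 mm² = 2.680e-06 m²
R₂ = (1.67×10^-8)(11.3)/(2.680e-06) = 0.07041 Ω
R = R₁ + R₂ = 0.139 Ω

0.139 Ω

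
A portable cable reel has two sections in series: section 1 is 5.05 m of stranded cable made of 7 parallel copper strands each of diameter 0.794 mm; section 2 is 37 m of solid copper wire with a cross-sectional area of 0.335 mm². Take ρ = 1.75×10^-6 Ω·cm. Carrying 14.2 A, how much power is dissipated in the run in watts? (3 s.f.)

ρ = 1.75×10^-6 Ω·cm = 1.75×10^-8 Ω·m
Section 1: A_strand = π(3.9700e-04)² = 4.951e-07 m²; R₁ = ρL/(N·A_s) = (1.75×10^-8)(5.05)/(7×4.951e-07) = 0.0255 Ω
Section 2: A = 0.335 mm² = 3.350e-07 m²
R₂ = (1.75×10^-8)(37)/(3.350e-07) = 1.933 Ω
R = R₁ + R₂ = 1.958 Ω
P = I²R = (14.2)² × 1.958 = 395 W

395 W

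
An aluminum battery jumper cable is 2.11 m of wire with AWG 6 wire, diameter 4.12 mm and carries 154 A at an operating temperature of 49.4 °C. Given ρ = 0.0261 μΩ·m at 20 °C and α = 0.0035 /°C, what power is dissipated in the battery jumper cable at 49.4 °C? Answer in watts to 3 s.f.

108 W

ρ = 0.0261 μΩ·m = 2.61×10^-8 Ω·m
A = π(4.12/2 mm)² = π(2.0600e-03 m)² = 1.333e-05 m²
R₍20₎ = ρL/A = (2.61×10^-8)(2.11)/(1.333e-05) = 0.004131 Ω
R₍49.4₎ = R₍20₎(1 + αΔT) = 0.004131 × (1 + 0.0035×29.4) = 0.004556 Ω
P = I²R = (154)² × 0.004556 = 108 W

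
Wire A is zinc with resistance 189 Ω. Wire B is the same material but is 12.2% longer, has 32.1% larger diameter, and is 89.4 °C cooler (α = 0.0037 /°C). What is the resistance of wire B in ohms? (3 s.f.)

81.3 Ω

R ∝ ρL/d² with ρ ∝ (1+αΔT), so R_B/R_A = (1 + 12.2/100) × (1 + 32.1/100)⁻² × (1 − 0.0037×89.4)
= 1.122 × 0.573 × 0.6692 = 0.4303
R_B = 0.4303 × 189 = 81.3 Ω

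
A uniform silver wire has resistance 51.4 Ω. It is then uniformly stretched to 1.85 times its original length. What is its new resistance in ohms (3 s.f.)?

176 Ω

Volume constant ⇒ A' = A/k with k = 1.85. R' = ρ(kL)/(A/k) = k²R.
R' = 3.423 × 51.4 = 176 Ω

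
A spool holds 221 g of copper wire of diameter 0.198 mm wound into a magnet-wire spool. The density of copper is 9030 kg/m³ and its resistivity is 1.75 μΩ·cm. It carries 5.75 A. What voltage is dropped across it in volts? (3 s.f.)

ρ = 1.75 μΩ·cm = 1.75×10^-8 Ω·m
A = π(d/2)² = π(9.9000e-05 m)² = 3.0791e-08 m²
L = m/(density·A) = 0.221/(9030×3.0791e-08) = 794.8 m
R = ρL/A = (1.75×10^-8)(794.8)/(3.0791e-08) = 451.8 Ω
V = IR = 5.75 × 451.8 = 2600 V

2600 V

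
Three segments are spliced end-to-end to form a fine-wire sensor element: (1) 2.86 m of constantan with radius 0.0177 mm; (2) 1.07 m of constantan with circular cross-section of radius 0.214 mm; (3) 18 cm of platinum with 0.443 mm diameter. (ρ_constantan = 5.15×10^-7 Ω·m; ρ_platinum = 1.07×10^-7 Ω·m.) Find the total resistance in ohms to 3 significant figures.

1500 Ω

Seg 1: A = πr² = π(1.7700e-05 m)² = 9.842e-10 m²
R_1 = (5.15×10^-7)(2.86)/(9.842e-10) = 1497 Ω
Seg 2: A = πr² = π(2.1400e-04 m)² = 1.439e-07 m²
R_2 = (5.15×10^-7)(1.07)/(1.439e-07) = 3.83 Ω
Seg 3: A = π(d/2)² = π(2.2150e-04 m)² = 1.541e-07 m²
R_3 = (1.07×10^-7)(0.18)/(1.541e-07) = 0.125 Ω
R_total = R_1 + R_2 + R_3 = 1500 Ω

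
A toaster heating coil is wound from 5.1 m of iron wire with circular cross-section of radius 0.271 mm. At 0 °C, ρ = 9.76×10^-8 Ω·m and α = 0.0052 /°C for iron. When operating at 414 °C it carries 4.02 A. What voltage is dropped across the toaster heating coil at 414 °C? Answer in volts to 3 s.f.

A = πr² = π(2.7100e-04 m)² = 2.307e-07 m²
R₍0₎ = ρL/A = (9.76×10^-8)(5.1)/(2.307e-07) = 2.157 Ω
R₍414₎ = R₍0₎(1 + αΔT) = 2.157 × (1 + 0.0052×414) = 6.802 Ω
V = IR = 4.02 × 6.802 = 27.3 V

27.3 V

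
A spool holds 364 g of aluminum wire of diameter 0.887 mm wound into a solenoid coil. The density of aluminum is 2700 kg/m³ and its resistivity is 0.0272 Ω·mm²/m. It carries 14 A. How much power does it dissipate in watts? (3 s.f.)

ρ = 0.0272 Ω·mm²/m = 2.72×10^-8 Ω·m
A = π(d/2)² = π(4.4350e-04 m)² = 6.1793e-07 m²
L = m/(density·A) = 0.364/(2700×6.1793e-07) = 218.2 m
R = ρL/A = (2.72×10^-8)(218.2)/(6.1793e-07) = 9.604 Ω
P = I²R = (14)² × 9.604 = 1880 W

1880 W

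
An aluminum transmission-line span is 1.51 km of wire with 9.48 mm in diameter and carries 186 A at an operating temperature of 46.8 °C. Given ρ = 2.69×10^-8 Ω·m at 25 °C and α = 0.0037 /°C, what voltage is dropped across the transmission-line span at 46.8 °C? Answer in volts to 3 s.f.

A = π(d/2)² = π(4.7400e-03 m)² = 7.058e-05 m²
R₍25₎ = ρL/A = (2.69×10^-8)(1510)/(7.058e-05) = 0.5755 Ω
R₍46.8₎ = R₍25₎(1 + αΔT) = 0.5755 × (1 + 0.0037×21.8) = 0.6219 Ω
V = IR = 186 × 0.6219 = 116 V

116 V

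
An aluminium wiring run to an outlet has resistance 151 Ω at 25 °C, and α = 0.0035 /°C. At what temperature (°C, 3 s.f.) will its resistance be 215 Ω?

R = R₀(1 + α(T − T₀)) ⇒ T = T₀ + (R/R₀ − 1)/α
T = 25 + (215/151 − 1)/0.0035 = 25 + (0.4238)/0.0035 = 146 °C

146 °C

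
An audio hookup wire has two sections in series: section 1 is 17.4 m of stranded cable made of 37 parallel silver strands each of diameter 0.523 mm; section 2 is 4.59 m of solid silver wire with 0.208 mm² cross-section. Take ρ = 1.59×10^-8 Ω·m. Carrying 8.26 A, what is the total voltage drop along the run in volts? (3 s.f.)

3.19 V

Section 1: A_strand = π(2.6150e-04)² = 2.148e-07 m²; R₁ = ρL/(N·A_s) = (1.59×10^-8)(17.4)/(37×2.148e-07) = 0.03481 Ω
Section 2: A = 0.208 mm² = 2.080e-07 m²
R₂ = (1.59×10^-8)(4.59)/(2.080e-07) = 0.3509 Ω
R = R₁ + R₂ = 0.3857 Ω
V = IR = 8.26 × 0.3857 = 3.19 V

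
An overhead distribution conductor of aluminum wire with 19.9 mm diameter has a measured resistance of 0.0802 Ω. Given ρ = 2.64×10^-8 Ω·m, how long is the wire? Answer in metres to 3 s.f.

A = π(d/2)² = π(9.9500e-03 m)² = 3.110e-04 m²
L = RA/ρ = (0.0802)(3.110e-04)/(2.64×10^-8) = 945 m

945 m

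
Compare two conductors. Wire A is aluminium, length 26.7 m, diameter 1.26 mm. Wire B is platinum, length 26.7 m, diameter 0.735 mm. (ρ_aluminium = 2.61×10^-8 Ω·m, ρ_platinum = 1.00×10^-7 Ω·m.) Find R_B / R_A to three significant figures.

11.3

R ∝ ρL/d², so R_B/R_A = (ρ_B/ρ_A) × (d_A/d_B)²
= (1.00×10^-7/2.61×10^-8) × (1.26/0.735)² = 11.3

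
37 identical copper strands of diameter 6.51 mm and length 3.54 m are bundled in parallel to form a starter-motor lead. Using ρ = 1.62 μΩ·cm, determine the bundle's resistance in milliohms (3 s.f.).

0.0466 mΩ

ρ = 1.62 μΩ·cm = 1.62×10^-8 Ω·m
A_strand = π(3.2550e-03 m)² = 3.329e-05 m²
R_strand = ρL/A = (1.62×10^-8)(3.54)/(3.329e-05) = 0.001723 Ω
R_total = R_strand/N = 0.001723/37 = 0.0466 mΩ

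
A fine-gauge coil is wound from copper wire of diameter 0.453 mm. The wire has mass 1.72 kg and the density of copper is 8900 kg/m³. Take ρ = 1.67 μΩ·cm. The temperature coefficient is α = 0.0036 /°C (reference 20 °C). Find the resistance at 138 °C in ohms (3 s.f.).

177 Ω

ρ = 1.67 μΩ·cm = 1.67×10^-8 Ω·m
A = π(d/2)² = π(2.2650e-04 m)² = 1.6117e-07 m²
L = m/(density·A) = 1.72/(8900×1.6117e-07) = 1199 m
R = ρL/A = (1.67×10^-8)(1199)/(1.6117e-07) = 124.2 Ω
R(138 °C) = 124.2 × (1 + 0.0036×118) = 177 Ω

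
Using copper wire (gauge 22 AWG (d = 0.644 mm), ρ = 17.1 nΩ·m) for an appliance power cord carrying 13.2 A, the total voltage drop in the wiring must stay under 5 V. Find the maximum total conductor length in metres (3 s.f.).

7.22 m

ρ = 17.1 nΩ·m = 1.71×10^-8 Ω·m
A = π(0.644/2 mm)² = π(3.2200e-04 m)² = 3.257e-07 m²
L_max = V_max·A/(1·ρI) = (5)(3.257e-07)/(1.71×10^-8×13.2) = 7.22 m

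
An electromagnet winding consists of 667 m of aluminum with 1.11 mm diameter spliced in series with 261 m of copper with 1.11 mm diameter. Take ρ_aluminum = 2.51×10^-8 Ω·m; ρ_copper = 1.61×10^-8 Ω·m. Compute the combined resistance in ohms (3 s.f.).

21.6 Ω

Segment 1: A = π(d/2)² = π(5.5500e-04 m)² = 9.677e-07 m²
R₁ = ρL/A = (2.51×10^-8)(667)/(9.677e-07) = 17.3 Ω
R₂ = (1.61×10^-8)(261)/(9.677e-07) = 4.342 Ω
R = R₁ + R₂ = 21.6 Ω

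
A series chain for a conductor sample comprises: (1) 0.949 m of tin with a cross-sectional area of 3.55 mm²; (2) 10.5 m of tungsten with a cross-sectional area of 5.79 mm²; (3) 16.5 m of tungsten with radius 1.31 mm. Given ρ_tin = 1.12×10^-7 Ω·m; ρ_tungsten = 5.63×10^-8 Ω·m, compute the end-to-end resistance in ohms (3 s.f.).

Seg 1: A = 3.55 mm² = 3.550e-06 m²
R_1 = (1.12×10^-7)(0.949)/(3.550e-06) = 0.02994 Ω
Seg 2: A = 5.79 mm² = 5.790e-06 m²
R_2 = (5.63×10^-8)(10.5)/(5.790e-06) = 0.1021 Ω
Seg 3: A = πr² = π(1.3100e-03 m)² = 5.391e-06 m²
R_3 = (5.63×10^-8)(16.5)/(5.391e-06) = 0.1723 Ω
R_total = R_1 + R_2 + R_3 = 0.304 Ω

0.304 Ω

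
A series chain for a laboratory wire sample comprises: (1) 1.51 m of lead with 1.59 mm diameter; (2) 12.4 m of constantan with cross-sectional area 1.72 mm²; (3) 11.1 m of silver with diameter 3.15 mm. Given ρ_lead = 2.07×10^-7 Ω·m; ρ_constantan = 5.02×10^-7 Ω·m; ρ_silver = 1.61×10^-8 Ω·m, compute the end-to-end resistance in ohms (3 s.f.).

Seg 1: A = π(d/2)² = π(7.9500e-04 m)² = 1.986e-06 m²
R_1 = (2.07×10^-7)(1.51)/(1.986e-06) = 0.1574 Ω
Seg 2: A = 1.72 mm² = 1.720e-06 m²
R_2 = (5.02×10^-7)(12.4)/(1.720e-06) = 3.619 Ω
Seg 3: A = π(d/2)² = π(1.5750e-03 m)² = 7.793e-06 m²
R_3 = (1.61×10^-8)(11.1)/(7.793e-06) = 0.02293 Ω
R_total = R_1 + R_2 + R_3 = 3.80 Ω

3.80 Ω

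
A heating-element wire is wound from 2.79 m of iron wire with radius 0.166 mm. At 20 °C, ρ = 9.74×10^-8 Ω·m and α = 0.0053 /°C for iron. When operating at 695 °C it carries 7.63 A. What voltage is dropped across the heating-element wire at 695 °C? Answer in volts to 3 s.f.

A = πr² = π(1.6600e-04 m)² = 8.657e-08 m²
R₍20₎ = ρL/A = (9.74×10^-8)(2.79)/(8.657e-08) = 3.139 Ω
R₍695₎ = R₍20₎(1 + αΔT) = 3.139 × (1 + 0.0053×675) = 14.37 Ω
V = IR = 7.63 × 14.37 = 110 V

110 V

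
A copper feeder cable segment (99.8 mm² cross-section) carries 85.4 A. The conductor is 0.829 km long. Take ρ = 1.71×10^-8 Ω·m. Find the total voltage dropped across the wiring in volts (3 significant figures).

12.1 V

A = 99.8 mm² = 9.980e-05 m²
R = ρL/A = (1.71×10^-8)(829)/(9.980e-05) = 0.142 Ω
V = IR = 85.4 × 0.142 = 12.1 V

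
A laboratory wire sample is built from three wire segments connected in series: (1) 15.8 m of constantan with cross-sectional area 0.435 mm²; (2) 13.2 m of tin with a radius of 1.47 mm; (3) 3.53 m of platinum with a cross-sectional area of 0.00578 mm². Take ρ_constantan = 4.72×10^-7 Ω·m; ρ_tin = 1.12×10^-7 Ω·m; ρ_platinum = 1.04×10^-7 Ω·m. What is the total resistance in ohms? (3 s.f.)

Seg 1: A = 0.435 mm² = 4.350e-07 m²
R_1 = (4.72×10^-7)(15.8)/(4.350e-07) = 17.14 Ω
Seg 2: A = πr² = π(1.4700e-03 m)² = 6.789e-06 m²
R_2 = (1.12×10^-7)(13.2)/(6.789e-06) = 0.2178 Ω
Seg 3: A = 0.00578 mm² = 5.780e-09 m²
R_3 = (1.04×10^-7)(3.53)/(5.780e-09) = 63.52 Ω
R_total = R_1 + R_2 + R_3 = 80.9 Ω

80.9 Ω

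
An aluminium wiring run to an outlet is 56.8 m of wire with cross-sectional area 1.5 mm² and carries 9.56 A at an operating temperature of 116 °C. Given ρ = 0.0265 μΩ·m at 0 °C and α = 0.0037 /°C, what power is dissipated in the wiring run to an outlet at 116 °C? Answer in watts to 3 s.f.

ρ = 0.0265 μΩ·m = 2.65×10^-8 Ω·m
A = 1.5 mm² = 1.500e-06 m²
R₍0₎ = ρL/A = (2.65×10^-8)(56.8)/(1.500e-06) = 1.003 Ω
R₍116₎ = R₍0₎(1 + αΔT) = 1.003 × (1 + 0.0037×116) = 1.434 Ω
P = I²R = (9.56)² × 1.434 = 131 W

131 W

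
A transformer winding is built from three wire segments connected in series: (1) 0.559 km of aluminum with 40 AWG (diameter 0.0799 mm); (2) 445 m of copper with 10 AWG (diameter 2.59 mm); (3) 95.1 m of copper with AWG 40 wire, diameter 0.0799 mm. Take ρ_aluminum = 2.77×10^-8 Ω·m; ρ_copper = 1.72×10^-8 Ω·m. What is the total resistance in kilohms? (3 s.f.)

3.42 kΩ

Seg 1: A = π(0.0799/2 mm)² = π(3.9950e-05 m)² = 5.014e-09 m²
R_1 = (2.77×10^-8)(559)/(5.014e-09) = 3088 Ω
Seg 2: A = π(2.59/2 mm)² = π(1.2950e-03 m)² = 5.269e-06 m²
R_2 = (1.72×10^-8)(445)/(5.269e-06) = 1.453 Ω
Seg 3: A = π(0.0799/2 mm)² = π(3.9950e-05 m)² = 5.014e-09 m²
R_3 = (1.72×10^-8)(95.1)/(5.014e-09) = 326.2 Ω
R_total = R_1 + R_2 + R_3 = 3.42 kΩ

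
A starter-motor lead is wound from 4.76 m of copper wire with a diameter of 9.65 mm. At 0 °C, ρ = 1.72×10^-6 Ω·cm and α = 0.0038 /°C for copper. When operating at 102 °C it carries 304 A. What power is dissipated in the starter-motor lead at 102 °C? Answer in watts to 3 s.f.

144 W

ρ = 1.72×10^-6 Ω·cm = 1.72×10^-8 Ω·m
A = π(d/2)² = π(4.8250e-03 m)² = 7.314e-05 m²
R₍0₎ = ρL/A = (1.72×10^-8)(4.76)/(7.314e-05) = 0.001119 Ω
R₍102₎ = R₍0₎(1 + αΔT) = 0.001119 × (1 + 0.0038×102) = 0.001553 Ω
P = I²R = (304)² × 0.001553 = 144 W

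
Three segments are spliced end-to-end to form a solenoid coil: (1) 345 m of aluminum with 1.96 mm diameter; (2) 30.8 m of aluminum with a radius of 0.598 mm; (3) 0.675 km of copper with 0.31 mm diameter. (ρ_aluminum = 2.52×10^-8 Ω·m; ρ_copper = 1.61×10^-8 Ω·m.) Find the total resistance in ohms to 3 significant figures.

Seg 1: A = π(d/2)² = π(9.8000e-04 m)² = 3.017e-06 m²
R_1 = (2.52×10^-8)(345)/(3.017e-06) = 2.881 Ω
Seg 2: A = πr² = π(5.9800e-04 m)² = 1.123e-06 m²
R_2 = (2.52×10^-8)(30.8)/(1.123e-06) = 0.6909 Ω
Seg 3: A = π(d/2)² = π(1.5500e-04 m)² = 7.548e-08 m²
R_3 = (1.61×10^-8)(675)/(7.548e-08) = 144 Ω
R_total = R_1 + R_2 + R_3 = 148 Ω

148 Ω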